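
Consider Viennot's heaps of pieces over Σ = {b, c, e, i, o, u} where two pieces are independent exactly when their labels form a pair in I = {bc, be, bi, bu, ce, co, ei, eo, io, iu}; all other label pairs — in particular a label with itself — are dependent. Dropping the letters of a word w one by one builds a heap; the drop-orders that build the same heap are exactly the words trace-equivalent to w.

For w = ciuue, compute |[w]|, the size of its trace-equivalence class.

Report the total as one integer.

0(c) covers ∅
1(i) covers 0:c
2(u) covers 0:c
3(u) covers 2:u
4(e) covers 3:u
floor of heap: 0:c
completions by unplaced set U, small U first (add the entries for U minus each lowest piece of U):
  |U|=1: {1}:1  {4}:1
  |U|=2: {1,4}:2  {3,4}:1
  |U|=3: {1,3,4}:3  {2,3,4}:1
  start at 0(c): 4

4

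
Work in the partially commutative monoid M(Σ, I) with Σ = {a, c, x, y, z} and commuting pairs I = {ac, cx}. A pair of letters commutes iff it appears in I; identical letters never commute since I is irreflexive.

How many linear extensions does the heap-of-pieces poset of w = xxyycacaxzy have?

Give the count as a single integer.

10

piece 0:x — minimal
piece 1:x rests on {0:x}
piece 2:y rests on {1:x}
piece 3:y rests on {2:y}
piece 4:c rests on {3:y}
piece 5:a rests on {3:y}
piece 6:c rests on {4:c}
piece 7:a rests on {5:a}
piece 8:x rests on {7:a}
piece 9:z rests on {6:c, 8:x}
piece 10:y rests on {9:z}
minimal pieces: {0:x}
ways to finish when only these pieces remain (= sum over removing one remaining piece with nothing left below it):
  1 left: {10}→1
  2 left: {9,10}→1
  3 left: {6,9,10}→1  {8,9,10}→1
  4 left: {4,6,9,10}→1  {6,8,9,10}→2  {7,8,9,10}→1
  5 left: {4,6,8,9,10}→3  {5,7,8,9,10}→1  {6,7,8,9,10}→3
  6 left: {4,6,7,8,9,10}→6  {5,6,7,8,9,10}→4
  7 left: {4,5,6,7,8,9,10}→10
  8 left: {3,4,5,6,7,8,9,10}→10
  9 left: {2,3,4,5,6,7,8,9,10}→10
  placing 0:x first → 10 extensions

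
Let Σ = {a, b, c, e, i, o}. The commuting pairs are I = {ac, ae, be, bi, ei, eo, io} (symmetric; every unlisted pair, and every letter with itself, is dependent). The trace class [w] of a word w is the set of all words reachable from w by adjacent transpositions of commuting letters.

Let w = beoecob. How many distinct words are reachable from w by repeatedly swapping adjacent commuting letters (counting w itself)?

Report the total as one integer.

piece 0:b — minimal
piece 1:e — minimal
piece 2:o rests on {0:b}
piece 3:e rests on {1:e}
piece 4:c rests on {2:o, 3:e}
piece 5:o rests on {4:c}
piece 6:b rests on {5:o}
minimal pieces: {0:b, 1:e}
ways to finish when only these pieces remain (= sum over removing one remaining piece with nothing left below it):
  1 left: {6}→1
  2 left: {5,6}→1
  3 left: {4,5,6}→1
  4 left: {2,4,5,6}→1  {3,4,5,6}→1
  5 left: {0,2,4,5,6}→1  {1,3,4,5,6}→1  {2,3,4,5,6}→2
  placing 0:b first → 3 extensions
  placing 1:e first → 3 extensions
total linear extensions = 6

6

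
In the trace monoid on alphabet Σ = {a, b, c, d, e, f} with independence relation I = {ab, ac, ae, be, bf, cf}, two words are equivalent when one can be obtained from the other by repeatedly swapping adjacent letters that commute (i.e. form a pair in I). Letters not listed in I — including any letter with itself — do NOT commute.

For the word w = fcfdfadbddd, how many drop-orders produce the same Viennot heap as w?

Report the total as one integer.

3

#0=f has no predecessor
#1=c has no predecessor
#2=f depends on [0:f]
#3=d depends on [1:c, 2:f]
#4=f depends on [3:d]
#5=a depends on [4:f]
#6=d depends on [5:a]
#7=b depends on [6:d]
#8=d depends on [7:b]
#9=d depends on [8:d]
#10=d depends on [9:d]
sources: [0:f, 1:c]
N(rest) = Σ N(rest − s) over sources s of rest; N(one piece) = 1:
  size 1 → [10]=1
  size 2 → [9,10]=1
  size 3 → [8,9,10]=1
  size 4 → [7,8,9,10]=1
  size 5 → [6,7,8,9,10]=1
  size 6 → [5,6,7,8,9,10]=1
  size 7 → [4,5,6,7,8,9,10]=1
  size 8 → [3,4,5,6,7,8,9,10]=1
  size 9 → [1,3,4,5,6,7,8,9,10]=1  [2,3,4,5,6,7,8,9,10]=1
  first=0(f) contributes 2
  first=1(c) contributes 1
|[w]| = 3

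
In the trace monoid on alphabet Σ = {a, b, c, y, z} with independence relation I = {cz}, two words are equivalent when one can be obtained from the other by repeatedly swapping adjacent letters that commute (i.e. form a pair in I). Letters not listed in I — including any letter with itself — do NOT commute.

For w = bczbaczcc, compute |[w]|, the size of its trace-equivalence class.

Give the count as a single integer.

8

0(b) covers ∅
1(c) covers 0:b
2(z) covers 0:b
3(b) covers 1:c, 2:z
4(a) covers 3:b
5(c) covers 4:a
6(z) covers 4:a
7(c) covers 5:c
8(c) covers 7:c
floor of heap: 0:b
completions by unplaced set U, small U first (add the entries for U minus each lowest piece of U):
  |U|=1: {6}:1  {8}:1
  |U|=2: {6,8}:2  {7,8}:1
  |U|=3: {5,7,8}:1  {6,7,8}:3
  |U|=4: {5,6,7,8}:4
  |U|=5: {4,5,6,7,8}:4
  |U|=6: {3,4,5,6,7,8}:4
  |U|=7: {1,3,4,5,6,7,8}:4  {2,3,4,5,6,7,8}:4
  start at 0(b): 8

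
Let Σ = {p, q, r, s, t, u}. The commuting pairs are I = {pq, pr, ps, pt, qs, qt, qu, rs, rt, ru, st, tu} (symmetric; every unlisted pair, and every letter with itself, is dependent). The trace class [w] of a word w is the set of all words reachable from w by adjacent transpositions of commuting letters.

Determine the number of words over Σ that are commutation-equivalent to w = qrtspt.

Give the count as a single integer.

0(q) covers ∅
1(r) covers 0:q
2(t) covers ∅
3(s) covers ∅
4(p) covers ∅
5(t) covers 2:t
floor of heap: 0:q, 2:t, 3:s, 4:p
completions by unplaced set U, small U first (add the entries for U minus each lowest piece of U):
  |U|=1: {1}:1  {3}:1  {4}:1  {5}:1
  |U|=2: {0,1}:1  {1,3}:2  {1,4}:2  {1,5}:2  {2,5}:1  {3,4}:2  {3,5}:2  {4,5}:2
  |U|=3: {0,1,3}:3  {0,1,4}:3  {0,1,5}:3  {1,2,5}:3  {1,3,4}:6  {1,3,5}:6  {1,4,5}:6  {2,3,5}:3  {2,4,5}:3  {3,4,5}:6
  |U|=4: {0,1,2,5}:6  {0,1,3,4}:12  {0,1,3,5}:12  {0,1,4,5}:12  {1,2,3,5}:12  {1,2,4,5}:12  {1,3,4,5}:24  {2,3,4,5}:12
  start at 0(q): 60
  start at 2(t): 60
  start at 3(s): 30
  start at 4(p): 30
sum over floor = 180

180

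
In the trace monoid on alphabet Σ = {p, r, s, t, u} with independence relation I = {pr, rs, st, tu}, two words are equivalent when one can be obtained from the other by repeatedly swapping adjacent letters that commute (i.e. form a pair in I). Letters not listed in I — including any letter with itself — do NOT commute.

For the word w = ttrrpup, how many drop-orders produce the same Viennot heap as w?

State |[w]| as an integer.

3

0(t) covers ∅
1(t) covers 0:t
2(r) covers 1:t
3(r) covers 2:r
4(p) covers 1:t
5(u) covers 3:r, 4:p
6(p) covers 5:u
floor of heap: 0:t
completions by unplaced set U, small U first (add the entries for U minus each lowest piece of U):
  |U|=1: {6}:1
  |U|=2: {5,6}:1
  |U|=3: {3,5,6}:1  {4,5,6}:1
  |U|=4: {2,3,5,6}:1  {3,4,5,6}:2
  |U|=5: {2,3,4,5,6}:3
  start at 0(t): 3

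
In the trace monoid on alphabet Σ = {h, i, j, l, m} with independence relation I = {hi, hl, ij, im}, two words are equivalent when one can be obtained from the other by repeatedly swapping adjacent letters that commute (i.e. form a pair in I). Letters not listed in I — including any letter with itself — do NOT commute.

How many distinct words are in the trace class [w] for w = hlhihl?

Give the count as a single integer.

20

drop 0:h onto floor
drop 1:l onto floor
drop 2:h onto {0:h}
drop 3:i onto {1:l}
drop 4:h onto {2:h}
drop 5:l onto {3:i}
ground layer = {0:h, 1:l}
drop-orders for the pieces not yet dropped (sum over which currently-grounded one goes next):
  1 to go: {4} 1  {5} 1
  2 to go: {2,4} 1  {3,5} 1  {4,5} 2
  3 to go: {0,2,4} 1  {1,3,5} 1  {2,4,5} 3  {3,4,5} 3
  4 to go: {0,2,4,5} 4  {1,3,4,5} 4  {2,3,4,5} 6
  if 0:h drops first: 10 orders
  if 1:l drops first: 10 orders
heap linearizations: 20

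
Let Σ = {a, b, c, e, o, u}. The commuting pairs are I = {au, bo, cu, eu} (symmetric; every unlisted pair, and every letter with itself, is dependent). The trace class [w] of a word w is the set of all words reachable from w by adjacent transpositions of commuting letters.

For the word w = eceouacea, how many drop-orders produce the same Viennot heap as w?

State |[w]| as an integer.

0(e) covers ∅
1(c) covers 0:e
2(e) covers 1:c
3(o) covers 2:e
4(u) covers 3:o
5(a) covers 3:o
6(c) covers 5:a
7(e) covers 6:c
8(a) covers 7:e
floor of heap: 0:e
completions by unplaced set U, small U first (add the entries for U minus each lowest piece of U):
  |U|=1: {4}:1  {8}:1
  |U|=2: {4,8}:2  {7,8}:1
  |U|=3: {4,7,8}:3  {6,7,8}:1
  |U|=4: {4,6,7,8}:4  {5,6,7,8}:1
  |U|=5: {4,5,6,7,8}:5
  |U|=6: {3,4,5,6,7,8}:5
  |U|=7: {2,3,4,5,6,7,8}:5
  start at 0(e): 5

5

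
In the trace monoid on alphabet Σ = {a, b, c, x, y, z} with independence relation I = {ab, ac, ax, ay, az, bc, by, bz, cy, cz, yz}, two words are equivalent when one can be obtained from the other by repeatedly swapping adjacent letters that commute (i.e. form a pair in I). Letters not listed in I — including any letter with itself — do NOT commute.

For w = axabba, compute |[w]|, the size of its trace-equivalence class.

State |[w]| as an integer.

20

piece 0:a — minimal
piece 1:x — minimal
piece 2:a rests on {0:a}
piece 3:b rests on {1:x}
piece 4:b rests on {3:b}
piece 5:a rests on {2:a}
minimal pieces: {0:a, 1:x}
ways to finish when only these pieces remain (= sum over removing one remaining piece with nothing left below it):
  1 left: {4}→1  {5}→1
  2 left: {2,5}→1  {3,4}→1  {4,5}→2
  3 left: {0,2,5}→1  {1,3,4}→1  {2,4,5}→3  {3,4,5}→3
  4 left: {0,2,4,5}→4  {1,3,4,5}→4  {2,3,4,5}→6
  placing 0:a first → 10 extensions
  placing 1:x first → 10 extensions
total linear extensions = 20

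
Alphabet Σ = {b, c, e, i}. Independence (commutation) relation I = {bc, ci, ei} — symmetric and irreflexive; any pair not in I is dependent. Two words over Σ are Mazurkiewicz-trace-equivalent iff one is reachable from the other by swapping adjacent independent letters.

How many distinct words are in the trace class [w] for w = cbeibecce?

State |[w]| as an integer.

5

drop 0:c onto floor
drop 1:b onto floor
drop 2:e onto {0:c, 1:b}
drop 3:i onto {1:b}
drop 4:b onto {2:e, 3:i}
drop 5:e onto {4:b}
drop 6:c onto {5:e}
drop 7:c onto {6:c}
drop 8:e onto {7:c}
ground layer = {0:c, 1:b}
drop-orders for the pieces not yet dropped (sum over which currently-grounded one goes next):
  1 to go: {8} 1
  2 to go: {7,8} 1
  3 to go: {6,7,8} 1
  4 to go: {5,6,7,8} 1
  5 to go: {4,5,6,7,8} 1
  6 to go: {2,4,5,6,7,8} 1  {3,4,5,6,7,8} 1
  7 to go: {0,2,4,5,6,7,8} 1  {2,3,4,5,6,7,8} 2
  if 0:c drops first: 2 orders
  if 1:b drops first: 3 orders
heap linearizations: 5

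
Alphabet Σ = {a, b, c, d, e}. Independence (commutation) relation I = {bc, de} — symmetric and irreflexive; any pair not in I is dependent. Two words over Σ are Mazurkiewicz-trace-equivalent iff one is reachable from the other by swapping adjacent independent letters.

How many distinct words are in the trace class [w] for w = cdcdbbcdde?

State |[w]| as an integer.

9

drop 0:c onto floor
drop 1:d onto {0:c}
drop 2:c onto {1:d}
drop 3:d onto {2:c}
drop 4:b onto {3:d}
drop 5:b onto {4:b}
drop 6:c onto {3:d}
drop 7:d onto {5:b, 6:c}
drop 8:d onto {7:d}
drop 9:e onto {5:b, 6:c}
ground layer = {0:c}
drop-orders for the pieces not yet dropped (sum over which currently-grounded one goes next):
  1 to go: {8} 1  {9} 1
  2 to go: {7,8} 1  {8,9} 2
  3 to go: {7,8,9} 3
  4 to go: {5,7,8,9} 3  {6,7,8,9} 3
  5 to go: {4,5,7,8,9} 3  {5,6,7,8,9} 6
  6 to go: {4,5,6,7,8,9} 9
  7 to go: {3,4,5,6,7,8,9} 9
  8 to go: {2,3,4,5,6,7,8,9} 9
  if 0:c drops first: 9 orders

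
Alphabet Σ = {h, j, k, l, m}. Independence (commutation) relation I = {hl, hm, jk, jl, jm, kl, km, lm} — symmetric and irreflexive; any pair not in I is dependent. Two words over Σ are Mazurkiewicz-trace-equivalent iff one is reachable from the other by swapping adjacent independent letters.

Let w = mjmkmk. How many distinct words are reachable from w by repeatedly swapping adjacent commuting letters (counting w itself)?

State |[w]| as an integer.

60

0(m) covers ∅
1(j) covers ∅
2(m) covers 0:m
3(k) covers ∅
4(m) covers 2:m
5(k) covers 3:k
floor of heap: 0:m, 1:j, 3:k
completions by unplaced set U, small U first (add the entries for U minus each lowest piece of U):
  |U|=1: {1}:1  {4}:1  {5}:1
  |U|=2: {1,4}:2  {1,5}:2  {2,4}:1  {3,5}:1  {4,5}:2
  |U|=3: {0,2,4}:1  {1,2,4}:3  {1,3,5}:3  {1,4,5}:6  {2,4,5}:3  {3,4,5}:3
  |U|=4: {0,1,2,4}:4  {0,2,4,5}:4  {1,2,4,5}:12  {1,3,4,5}:12  {2,3,4,5}:6
  start at 0(m): 30
  start at 1(j): 10
  start at 3(k): 20
sum over floor = 60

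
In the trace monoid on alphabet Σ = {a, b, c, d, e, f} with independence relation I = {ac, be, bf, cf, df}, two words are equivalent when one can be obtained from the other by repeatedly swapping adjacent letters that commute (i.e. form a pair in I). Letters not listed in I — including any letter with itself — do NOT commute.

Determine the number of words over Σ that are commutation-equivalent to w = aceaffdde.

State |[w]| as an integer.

12

piece 0:a — minimal
piece 1:c — minimal
piece 2:e rests on {0:a, 1:c}
piece 3:a rests on {2:e}
piece 4:f rests on {3:a}
piece 5:f rests on {4:f}
piece 6:d rests on {3:a}
piece 7:d rests on {6:d}
piece 8:e rests on {5:f, 7:d}
minimal pieces: {0:a, 1:c}
ways to finish when only these pieces remain (= sum over removing one remaining piece with nothing left below it):
  1 left: {8}→1
  2 left: {5,8}→1  {7,8}→1
  3 left: {4,5,8}→1  {5,7,8}→2  {6,7,8}→1
  4 left: {4,5,7,8}→3  {5,6,7,8}→3
  5 left: {4,5,6,7,8}→6
  6 left: {3,4,5,6,7,8}→6
  7 left: {2,3,4,5,6,7,8}→6
  placing 0:a first → 6 extensions
  placing 1:c first → 6 extensions
total linear extensions = 12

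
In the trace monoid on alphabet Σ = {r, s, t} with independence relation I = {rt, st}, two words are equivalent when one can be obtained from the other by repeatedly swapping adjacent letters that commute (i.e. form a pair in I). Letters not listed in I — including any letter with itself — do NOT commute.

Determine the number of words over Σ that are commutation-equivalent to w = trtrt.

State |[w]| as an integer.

piece 0:t — minimal
piece 1:r — minimal
piece 2:t rests on {0:t}
piece 3:r rests on {1:r}
piece 4:t rests on {2:t}
minimal pieces: {0:t, 1:r}
ways to finish when only these pieces remain (= sum over removing one remaining piece with nothing left below it):
  1 left: {3}→1  {4}→1
  2 left: {1,3}→1  {2,4}→1  {3,4}→2
  3 left: {0,2,4}→1  {1,3,4}→3  {2,3,4}→3
  placing 0:t first → 6 extensions
  placing 1:r first → 4 extensions
total linear extensions = 10

10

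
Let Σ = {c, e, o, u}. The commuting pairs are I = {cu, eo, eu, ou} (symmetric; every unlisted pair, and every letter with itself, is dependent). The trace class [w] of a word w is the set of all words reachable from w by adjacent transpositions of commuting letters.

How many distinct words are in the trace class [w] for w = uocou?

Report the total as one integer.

10

drop 0:u onto floor
drop 1:o onto floor
drop 2:c onto {1:o}
drop 3:o onto {2:c}
drop 4:u onto {0:u}
ground layer = {0:u, 1:o}
drop-orders for the pieces not yet dropped (sum over which currently-grounded one goes next):
  1 to go: {3} 1  {4} 1
  2 to go: {0,4} 1  {2,3} 1  {3,4} 2
  3 to go: {0,3,4} 3  {1,2,3} 1  {2,3,4} 3
  if 0:u drops first: 4 orders
  if 1:o drops first: 6 orders
heap linearizations: 10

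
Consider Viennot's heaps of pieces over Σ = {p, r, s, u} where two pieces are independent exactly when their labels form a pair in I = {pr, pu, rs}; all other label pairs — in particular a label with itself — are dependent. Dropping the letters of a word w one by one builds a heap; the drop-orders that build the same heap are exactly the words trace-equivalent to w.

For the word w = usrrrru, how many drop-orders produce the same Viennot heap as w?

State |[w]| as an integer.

drop 0:u onto floor
drop 1:s onto {0:u}
drop 2:r onto {0:u}
drop 3:r onto {2:r}
drop 4:r onto {3:r}
drop 5:r onto {4:r}
drop 6:u onto {1:s, 5:r}
ground layer = {0:u}
drop-orders for the pieces not yet dropped (sum over which currently-grounded one goes next):
  1 to go: {6} 1
  2 to go: {1,6} 1  {5,6} 1
  3 to go: {1,5,6} 2  {4,5,6} 1
  4 to go: {1,4,5,6} 3  {3,4,5,6} 1
  5 to go: {1,3,4,5,6} 4  {2,3,4,5,6} 1
  if 0:u drops first: 5 orders

5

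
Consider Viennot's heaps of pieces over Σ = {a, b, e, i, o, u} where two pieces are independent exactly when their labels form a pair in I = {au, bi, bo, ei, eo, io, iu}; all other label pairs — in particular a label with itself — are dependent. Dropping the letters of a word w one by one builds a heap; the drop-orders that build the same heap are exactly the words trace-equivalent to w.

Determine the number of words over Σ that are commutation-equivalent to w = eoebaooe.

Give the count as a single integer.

drop 0:e onto floor
drop 1:o onto floor
drop 2:e onto {0:e}
drop 3:b onto {2:e}
drop 4:a onto {1:o, 3:b}
drop 5:o onto {4:a}
drop 6:o onto {5:o}
drop 7:e onto {4:a}
ground layer = {0:e, 1:o}
drop-orders for the pieces not yet dropped (sum over which currently-grounded one goes next):
  1 to go: {6} 1  {7} 1
  2 to go: {5,6} 1  {6,7} 2
  3 to go: {5,6,7} 3
  4 to go: {4,5,6,7} 3
  5 to go: {1,4,5,6,7} 3  {3,4,5,6,7} 3
  6 to go: {1,3,4,5,6,7} 6  {2,3,4,5,6,7} 3
  if 0:e drops first: 9 orders
  if 1:o drops first: 3 orders
heap linearizations: 12

12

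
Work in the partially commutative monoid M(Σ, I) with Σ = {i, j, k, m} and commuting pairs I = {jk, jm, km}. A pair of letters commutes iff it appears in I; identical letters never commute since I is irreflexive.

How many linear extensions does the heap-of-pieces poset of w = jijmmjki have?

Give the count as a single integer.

piece 0:j — minimal
piece 1:i rests on {0:j}
piece 2:j rests on {1:i}
piece 3:m rests on {1:i}
piece 4:m rests on {3:m}
piece 5:j rests on {2:j}
piece 6:k rests on {1:i}
piece 7:i rests on {4:m, 5:j, 6:k}
minimal pieces: {0:j}
ways to finish when only these pieces remain (= sum over removing one remaining piece with nothing left below it):
  1 left: {7}→1
  2 left: {4,7}→1  {5,7}→1  {6,7}→1
  3 left: {2,5,7}→1  {3,4,7}→1  {4,5,7}→2  {4,6,7}→2  {5,6,7}→2
  4 left: {2,4,5,7}→3  {2,5,6,7}→3  {3,4,5,7}→3  {3,4,6,7}→3  {4,5,6,7}→6
  5 left: {2,3,4,5,7}→6  {2,4,5,6,7}→12  {3,4,5,6,7}→12
  6 left: {2,3,4,5,6,7}→30
  placing 0:j first → 30 extensions

30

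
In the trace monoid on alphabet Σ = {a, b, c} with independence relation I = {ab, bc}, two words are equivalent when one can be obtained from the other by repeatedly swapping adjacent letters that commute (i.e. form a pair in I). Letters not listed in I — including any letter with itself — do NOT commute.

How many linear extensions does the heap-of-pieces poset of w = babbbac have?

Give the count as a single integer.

35

0(b) covers ∅
1(a) covers ∅
2(b) covers 0:b
3(b) covers 2:b
4(b) covers 3:b
5(a) covers 1:a
6(c) covers 5:a
floor of heap: 0:b, 1:a
completions by unplaced set U, small U first (add the entries for U minus each lowest piece of U):
  |U|=1: {4}:1  {6}:1
  |U|=2: {3,4}:1  {4,6}:2  {5,6}:1
  |U|=3: {1,5,6}:1  {2,3,4}:1  {3,4,6}:3  {4,5,6}:3
  |U|=4: {0,2,3,4}:1  {1,4,5,6}:4  {2,3,4,6}:4  {3,4,5,6}:6
  |U|=5: {0,2,3,4,6}:5  {1,3,4,5,6}:10  {2,3,4,5,6}:10
  start at 0(b): 20
  start at 1(a): 15
sum over floor = 35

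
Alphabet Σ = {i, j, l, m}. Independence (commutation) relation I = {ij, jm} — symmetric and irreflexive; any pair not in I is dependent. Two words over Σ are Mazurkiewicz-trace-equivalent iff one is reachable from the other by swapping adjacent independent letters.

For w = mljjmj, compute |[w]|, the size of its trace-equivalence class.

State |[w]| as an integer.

#0=m has no predecessor
#1=l depends on [0:m]
#2=j depends on [1:l]
#3=j depends on [2:j]
#4=m depends on [1:l]
#5=j depends on [3:j]
sources: [0:m]
N(rest) = Σ N(rest − s) over sources s of rest; N(one piece) = 1:
  size 1 → [4]=1  [5]=1
  size 2 → [3,5]=1  [4,5]=2
  size 3 → [2,3,5]=1  [3,4,5]=3
  size 4 → [2,3,4,5]=4
  first=0(m) contributes 4

4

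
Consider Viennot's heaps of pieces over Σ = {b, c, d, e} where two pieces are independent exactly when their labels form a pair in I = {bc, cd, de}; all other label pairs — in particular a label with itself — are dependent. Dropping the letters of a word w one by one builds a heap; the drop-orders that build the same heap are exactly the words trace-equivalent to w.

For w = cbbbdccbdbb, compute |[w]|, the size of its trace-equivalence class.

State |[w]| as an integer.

drop 0:c onto floor
drop 1:b onto floor
drop 2:b onto {1:b}
drop 3:b onto {2:b}
drop 4:d onto {3:b}
drop 5:c onto {0:c}
drop 6:c onto {5:c}
drop 7:b onto {4:d}
drop 8:d onto {7:b}
drop 9:b onto {8:d}
drop 10:b onto {9:b}
ground layer = {0:c, 1:b}
drop-orders for the pieces not yet dropped (sum over which currently-grounded one goes next):
  1 to go: {6} 1  {10} 1
  2 to go: {5,6} 1  {6,10} 2  {9,10} 1
  3 to go: {0,5,6} 1  {5,6,10} 3  {6,9,10} 3  {8,9,10} 1
  4 to go: {0,5,6,10} 4  {5,6,9,10} 6  {6,8,9,10} 4  {7,8,9,10} 1
  5 to go: {0,5,6,9,10} 10  {4,7,8,9,10} 1  {5,6,8,9,10} 10  {6,7,8,9,10} 5
  6 to go: {0,5,6,8,9,10} 20  {3,4,7,8,9,10} 1  {4,6,7,8,9,10} 6  {5,6,7,8,9,10} 15
  7 to go: {0,5,6,7,8,9,10} 35  {2,3,4,7,8,9,10} 1  {3,4,6,7,8,9,10} 7  {4,5,6,7,8,9,10} 21
  8 to go: {0,4,5,6,7,8,9,10} 56  {1,2,3,4,7,8,9,10} 1  {2,3,4,6,7,8,9,10} 8  {3,4,5,6,7,8,9,10} 28
  9 to go: {0,3,4,5,6,7,8,9,10} 84  {1,2,3,4,6,7,8,9,10} 9  {2,3,4,5,6,7,8,9,10} 36
  if 0:c drops first: 45 orders
  if 1:b drops first: 120 orders
heap linearizations: 165

165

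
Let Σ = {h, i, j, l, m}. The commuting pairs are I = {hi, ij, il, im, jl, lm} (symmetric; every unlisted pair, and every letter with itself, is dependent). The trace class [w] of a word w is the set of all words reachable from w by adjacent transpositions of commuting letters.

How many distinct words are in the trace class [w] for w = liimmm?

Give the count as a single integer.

60

#0=l has no predecessor
#1=i has no predecessor
#2=i depends on [1:i]
#3=m has no predecessor
#4=m depends on [3:m]
#5=m depends on [4:m]
sources: [0:l, 1:i, 3:m]
N(rest) = Σ N(rest − s) over sources s of rest; N(one piece) = 1:
  size 1 → [0]=1  [2]=1  [5]=1
  size 2 → [0,2]=2  [0,5]=2  [1,2]=1  [2,5]=2  [4,5]=1
  size 3 → [0,1,2]=3  [0,2,5]=6  [0,4,5]=3  [1,2,5]=3  [2,4,5]=3  [3,4,5]=1
  size 4 → [0,1,2,5]=12  [0,2,4,5]=12  [0,3,4,5]=4  [1,2,4,5]=6  [2,3,4,5]=4
  first=0(l) contributes 10
  first=1(i) contributes 20
  first=3(m) contributes 30
|[w]| = 60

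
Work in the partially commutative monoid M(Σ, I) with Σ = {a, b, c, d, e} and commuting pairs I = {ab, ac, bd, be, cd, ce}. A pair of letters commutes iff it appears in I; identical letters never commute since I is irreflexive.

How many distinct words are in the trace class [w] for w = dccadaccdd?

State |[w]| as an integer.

210

piece 0:d — minimal
piece 1:c — minimal
piece 2:c rests on {1:c}
piece 3:a rests on {0:d}
piece 4:d rests on {3:a}
piece 5:a rests on {4:d}
piece 6:c rests on {2:c}
piece 7:c rests on {6:c}
piece 8:d rests on {5:a}
piece 9:d rests on {8:d}
minimal pieces: {0:d, 1:c}
ways to finish when only these pieces remain (= sum over removing one remaining piece with nothing left below it):
  1 left: {7}→1  {9}→1
  2 left: {6,7}→1  {7,9}→2  {8,9}→1
  3 left: {2,6,7}→1  {5,8,9}→1  {6,7,9}→3  {7,8,9}→3
  4 left: {1,2,6,7}→1  {2,6,7,9}→4  {4,5,8,9}→1  {5,7,8,9}→4  {6,7,8,9}→6
  5 left: {1,2,6,7,9}→5  {2,6,7,8,9}→10  {3,4,5,8,9}→1  {4,5,7,8,9}→5  {5,6,7,8,9}→10
  6 left: {0,3,4,5,8,9}→1  {1,2,6,7,8,9}→15  {2,5,6,7,8,9}→20  {3,4,5,7,8,9}→6  {4,5,6,7,8,9}→15
  7 left: {0,3,4,5,7,8,9}→7  {1,2,5,6,7,8,9}→35  {2,4,5,6,7,8,9}→35  {3,4,5,6,7,8,9}→21
  8 left: {0,3,4,5,6,7,8,9}→28  {1,2,4,5,6,7,8,9}→70  {2,3,4,5,6,7,8,9}→56
  placing 0:d first → 126 extensions
  placing 1:c first → 84 extensions
total linear extensions = 210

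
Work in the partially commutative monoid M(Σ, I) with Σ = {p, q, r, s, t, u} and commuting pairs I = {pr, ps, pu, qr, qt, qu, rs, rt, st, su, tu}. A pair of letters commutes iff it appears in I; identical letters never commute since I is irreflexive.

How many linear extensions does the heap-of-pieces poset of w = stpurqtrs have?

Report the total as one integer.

840

#0=s has no predecessor
#1=t has no predecessor
#2=p depends on [1:t]
#3=u has no predecessor
#4=r depends on [3:u]
#5=q depends on [0:s, 2:p]
#6=t depends on [2:p]
#7=r depends on [4:r]
#8=s depends on [5:q]
sources: [0:s, 1:t, 3:u]
N(rest) = Σ N(rest − s) over sources s of rest; N(one piece) = 1:
  size 1 → [6]=1  [7]=1  [8]=1
  size 2 → [4,7]=1  [5,8]=1  [6,7]=2  [6,8]=2  [7,8]=2
  size 3 → [0,5,8]=1  [3,4,7]=1  [4,6,7]=3  [4,7,8]=3  [5,6,8]=3  [5,7,8]=3  [6,7,8]=6
  size 4 → [0,5,6,8]=4  [0,5,7,8]=4  [2,5,6,8]=3  [3,4,6,7]=4  [3,4,7,8]=4  [4,5,7,8]=6  [4,6,7,8]=12  [5,6,7,8]=12
  size 5 → [0,2,5,6,8]=7  [0,4,5,7,8]=10  [0,5,6,7,8]=20  [1,2,5,6,8]=3  [2,5,6,7,8]=15  [3,4,5,7,8]=10  [3,4,6,7,8]=20  [4,5,6,7,8]=30
  size 6 → [0,1,2,5,6,8]=10  [0,2,5,6,7,8]=42  [0,3,4,5,7,8]=20  [0,4,5,6,7,8]=60  [1,2,5,6,7,8]=18  [2,4,5,6,7,8]=45  [3,4,5,6,7,8]=60
  size 7 → [0,1,2,5,6,7,8]=70  [0,2,4,5,6,7,8]=147  [0,3,4,5,6,7,8]=140  [1,2,4,5,6,7,8]=63  [2,3,4,5,6,7,8]=105
  first=0(s) contributes 168
  first=1(t) contributes 392
  first=3(u) contributes 280
|[w]| = 840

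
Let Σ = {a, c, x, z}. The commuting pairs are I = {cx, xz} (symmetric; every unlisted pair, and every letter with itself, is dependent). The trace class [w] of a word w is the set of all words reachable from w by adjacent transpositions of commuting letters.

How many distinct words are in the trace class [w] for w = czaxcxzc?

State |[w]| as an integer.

piece 0:c — minimal
piece 1:z rests on {0:c}
piece 2:a rests on {1:z}
piece 3:x rests on {2:a}
piece 4:c rests on {2:a}
piece 5:x rests on {3:x}
piece 6:z rests on {4:c}
piece 7:c rests on {6:z}
minimal pieces: {0:c}
ways to finish when only these pieces remain (= sum over removing one remaining piece with nothing left below it):
  1 left: {5}→1  {7}→1
  2 left: {3,5}→1  {5,7}→2  {6,7}→1
  3 left: {3,5,7}→3  {4,6,7}→1  {5,6,7}→3
  4 left: {3,5,6,7}→6  {4,5,6,7}→4
  5 left: {3,4,5,6,7}→10
  6 left: {2,3,4,5,6,7}→10
  placing 0:c first → 10 extensions

10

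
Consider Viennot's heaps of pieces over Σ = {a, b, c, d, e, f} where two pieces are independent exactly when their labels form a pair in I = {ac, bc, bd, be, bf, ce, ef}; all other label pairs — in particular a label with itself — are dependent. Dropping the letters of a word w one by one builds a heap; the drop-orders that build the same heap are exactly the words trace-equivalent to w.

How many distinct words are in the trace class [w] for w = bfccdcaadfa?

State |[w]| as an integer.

0(b) covers ∅
1(f) covers ∅
2(c) covers 1:f
3(c) covers 2:c
4(d) covers 3:c
5(c) covers 4:d
6(a) covers 0:b, 4:d
7(a) covers 6:a
8(d) covers 5:c, 7:a
9(f) covers 8:d
10(a) covers 9:f
floor of heap: 0:b, 1:f
completions by unplaced set U, small U first (add the entries for U minus each lowest piece of U):
  |U|=1: {10}:1
  |U|=2: {9,10}:1
  |U|=3: {8,9,10}:1
  |U|=4: {5,8,9,10}:1  {7,8,9,10}:1
  |U|=5: {5,7,8,9,10}:2  {6,7,8,9,10}:1
  |U|=6: {0,6,7,8,9,10}:1  {5,6,7,8,9,10}:3
  |U|=7: {0,5,6,7,8,9,10}:4  {4,5,6,7,8,9,10}:3
  |U|=8: {0,4,5,6,7,8,9,10}:7  {3,4,5,6,7,8,9,10}:3
  |U|=9: {0,3,4,5,6,7,8,9,10}:10  {2,3,4,5,6,7,8,9,10}:3
  start at 0(b): 3
  start at 1(f): 13
sum over floor = 16

16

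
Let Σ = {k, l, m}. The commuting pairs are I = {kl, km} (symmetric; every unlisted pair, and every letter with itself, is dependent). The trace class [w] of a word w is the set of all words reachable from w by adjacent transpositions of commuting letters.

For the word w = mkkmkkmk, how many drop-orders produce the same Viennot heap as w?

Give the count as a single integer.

piece 0:m — minimal
piece 1:k — minimal
piece 2:k rests on {1:k}
piece 3:m rests on {0:m}
piece 4:k rests on {2:k}
piece 5:k rests on {4:k}
piece 6:m rests on {3:m}
piece 7:k rests on {5:k}
minimal pieces: {0:m, 1:k}
ways to finish when only these pieces remain (= sum over removing one remaining piece with nothing left below it):
  1 left: {6}→1  {7}→1
  2 left: {3,6}→1  {5,7}→1  {6,7}→2
  3 left: {0,3,6}→1  {3,6,7}→3  {4,5,7}→1  {5,6,7}→3
  4 left: {0,3,6,7}→4  {2,4,5,7}→1  {3,5,6,7}→6  {4,5,6,7}→4
  5 left: {0,3,5,6,7}→10  {1,2,4,5,7}→1  {2,4,5,6,7}→5  {3,4,5,6,7}→10
  6 left: {0,3,4,5,6,7}→20  {1,2,4,5,6,7}→6  {2,3,4,5,6,7}→15
  placing 0:m first → 21 extensions
  placing 1:k first → 35 extensions
total linear extensions = 56

56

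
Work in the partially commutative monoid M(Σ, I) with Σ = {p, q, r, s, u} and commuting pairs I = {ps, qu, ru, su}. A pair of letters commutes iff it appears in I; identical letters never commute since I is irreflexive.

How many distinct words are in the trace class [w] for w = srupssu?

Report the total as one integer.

22

piece 0:s — minimal
piece 1:r rests on {0:s}
piece 2:u — minimal
piece 3:p rests on {1:r, 2:u}
piece 4:s rests on {1:r}
piece 5:s rests on {4:s}
piece 6:u rests on {3:p}
minimal pieces: {0:s, 2:u}
ways to finish when only these pieces remain (= sum over removing one remaining piece with nothing left below it):
  1 left: {5}→1  {6}→1
  2 left: {3,6}→1  {4,5}→1  {5,6}→2
  3 left: {2,3,6}→1  {3,5,6}→3  {4,5,6}→3
  4 left: {2,3,5,6}→4  {3,4,5,6}→6
  5 left: {1,3,4,5,6}→6  {2,3,4,5,6}→10
  placing 0:s first → 16 extensions
  placing 2:u first → 6 extensions
total linear extensions = 22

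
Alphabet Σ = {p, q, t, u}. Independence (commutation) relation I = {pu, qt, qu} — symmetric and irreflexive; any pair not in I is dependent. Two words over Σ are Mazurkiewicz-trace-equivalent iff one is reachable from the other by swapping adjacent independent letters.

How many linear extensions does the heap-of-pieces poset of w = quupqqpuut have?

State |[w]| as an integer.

drop 0:q onto floor
drop 1:u onto floor
drop 2:u onto {1:u}
drop 3:p onto {0:q}
drop 4:q onto {3:p}
drop 5:q onto {4:q}
drop 6:p onto {5:q}
drop 7:u onto {2:u}
drop 8:u onto {7:u}
drop 9:t onto {6:p, 8:u}
ground layer = {0:q, 1:u}
drop-orders for the pieces not yet dropped (sum over which currently-grounded one goes next):
  1 to go: {9} 1
  2 to go: {6,9} 1  {8,9} 1
  3 to go: {5,6,9} 1  {6,8,9} 2  {7,8,9} 1
  4 to go: {2,7,8,9} 1  {4,5,6,9} 1  {5,6,8,9} 3  {6,7,8,9} 3
  5 to go: {1,2,7,8,9} 1  {2,6,7,8,9} 4  {3,4,5,6,9} 1  {4,5,6,8,9} 4  {5,6,7,8,9} 6
  6 to go: {0,3,4,5,6,9} 1  {1,2,6,7,8,9} 5  {2,5,6,7,8,9} 10  {3,4,5,6,8,9} 5  {4,5,6,7,8,9} 10
  7 to go: {0,3,4,5,6,8,9} 6  {1,2,5,6,7,8,9} 15  {2,4,5,6,7,8,9} 20  {3,4,5,6,7,8,9} 15
  8 to go: {0,3,4,5,6,7,8,9} 21  {1,2,4,5,6,7,8,9} 35  {2,3,4,5,6,7,8,9} 35
  if 0:q drops first: 70 orders
  if 1:u drops first: 56 orders
heap linearizations: 126

126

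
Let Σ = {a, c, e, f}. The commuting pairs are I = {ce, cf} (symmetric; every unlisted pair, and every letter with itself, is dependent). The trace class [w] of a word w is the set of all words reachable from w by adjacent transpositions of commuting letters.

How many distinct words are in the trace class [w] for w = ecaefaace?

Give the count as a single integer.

4

drop 0:e onto floor
drop 1:c onto floor
drop 2:a onto {0:e, 1:c}
drop 3:e onto {2:a}
drop 4:f onto {3:e}
drop 5:a onto {4:f}
drop 6:a onto {5:a}
drop 7:c onto {6:a}
drop 8:e onto {6:a}
ground layer = {0:e, 1:c}
drop-orders for the pieces not yet dropped (sum over which currently-grounded one goes next):
  1 to go: {7} 1  {8} 1
  2 to go: {7,8} 2
  3 to go: {6,7,8} 2
  4 to go: {5,6,7,8} 2
  5 to go: {4,5,6,7,8} 2
  6 to go: {3,4,5,6,7,8} 2
  7 to go: {2,3,4,5,6,7,8} 2
  if 0:e drops first: 2 orders
  if 1:c drops first: 2 orders
heap linearizations: 4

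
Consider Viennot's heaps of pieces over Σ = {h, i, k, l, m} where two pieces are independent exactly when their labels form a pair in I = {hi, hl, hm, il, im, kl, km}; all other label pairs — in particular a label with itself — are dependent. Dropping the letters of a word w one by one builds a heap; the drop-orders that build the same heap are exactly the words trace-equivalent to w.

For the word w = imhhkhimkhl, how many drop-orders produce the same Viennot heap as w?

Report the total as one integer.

drop 0:i onto floor
drop 1:m onto floor
drop 2:h onto floor
drop 3:h onto {2:h}
drop 4:k onto {0:i, 3:h}
drop 5:h onto {4:k}
drop 6:i onto {4:k}
drop 7:m onto {1:m}
drop 8:k onto {5:h, 6:i}
drop 9:h onto {8:k}
drop 10:l onto {7:m}
ground layer = {0:i, 1:m, 2:h}
drop-orders for the pieces not yet dropped (sum over which currently-grounded one goes next):
  1 to go: {9} 1  {10} 1
  2 to go: {7,10} 1  {8,9} 1  {9,10} 2
  3 to go: {1,7,10} 1  {5,8,9} 1  {6,8,9} 1  {7,9,10} 3  {8,9,10} 3
  4 to go: {1,7,9,10} 4  {5,6,8,9} 2  {5,8,9,10} 4  {6,8,9,10} 4  {7,8,9,10} 6
  5 to go: {1,7,8,9,10} 10  {4,5,6,8,9} 2  {5,6,8,9,10} 10  {5,7,8,9,10} 10  {6,7,8,9,10} 10
  6 to go: {0,4,5,6,8,9} 2  {1,5,7,8,9,10} 20  {1,6,7,8,9,10} 20  {3,4,5,6,8,9} 2  {4,5,6,8,9,10} 12  {5,6,7,8,9,10} 30
  7 to go: {0,3,4,5,6,8,9} 4  {0,4,5,6,8,9,10} 14  {1,5,6,7,8,9,10} 70  {2,3,4,5,6,8,9} 2  {3,4,5,6,8,9,10} 14  {4,5,6,7,8,9,10} 42
  8 to go: {0,2,3,4,5,6,8,9} 6  {0,3,4,5,6,8,9,10} 32  {0,4,5,6,7,8,9,10} 56  {1,4,5,6,7,8,9,10} 112  {2,3,4,5,6,8,9,10} 16  {3,4,5,6,7,8,9,10} 56
  9 to go: {0,1,4,5,6,7,8,9,10} 168  {0,2,3,4,5,6,8,9,10} 54  {0,3,4,5,6,7,8,9,10} 144  {1,3,4,5,6,7,8,9,10} 168  {2,3,4,5,6,7,8,9,10} 72
  if 0:i drops first: 240 orders
  if 1:m drops first: 270 orders
  if 2:h drops first: 480 orders
heap linearizations: 990

990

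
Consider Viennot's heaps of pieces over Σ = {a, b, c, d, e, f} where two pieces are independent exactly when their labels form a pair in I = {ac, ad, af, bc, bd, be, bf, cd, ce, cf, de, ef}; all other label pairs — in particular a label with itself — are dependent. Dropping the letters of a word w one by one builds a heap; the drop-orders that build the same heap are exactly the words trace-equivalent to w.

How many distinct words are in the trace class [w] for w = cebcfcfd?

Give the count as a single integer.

1120

#0=c has no predecessor
#1=e has no predecessor
#2=b has no predecessor
#3=c depends on [0:c]
#4=f has no predecessor
#5=c depends on [3:c]
#6=f depends on [4:f]
#7=d depends on [6:f]
sources: [0:c, 1:e, 2:b, 4:f]
N(rest) = Σ N(rest − s) over sources s of rest; N(one piece) = 1:
  size 1 → [1]=1  [2]=1  [5]=1  [7]=1
  size 2 → [1,2]=2  [1,5]=2  [1,7]=2  [2,5]=2  [2,7]=2  [3,5]=1  [5,7]=2  [6,7]=1
  size 3 → [0,3,5]=1  [1,2,5]=6  [1,2,7]=6  [1,3,5]=3  [1,5,7]=6  [1,6,7]=3  [2,3,5]=3  [2,5,7]=6  [2,6,7]=3  [3,5,7]=3  [4,6,7]=1  [5,6,7]=3
  size 4 → [0,1,3,5]=4  [0,2,3,5]=4  [0,3,5,7]=4  [1,2,3,5]=12  [1,2,5,7]=24  [1,2,6,7]=12  [1,3,5,7]=12  [1,4,6,7]=4  [1,5,6,7]=12  [2,3,5,7]=12  [2,4,6,7]=4  [2,5,6,7]=12  [3,5,6,7]=6  [4,5,6,7]=4
  size 5 → [0,1,2,3,5]=20  [0,1,3,5,7]=20  [0,2,3,5,7]=20  [0,3,5,6,7]=10  [1,2,3,5,7]=60  [1,2,4,6,7]=20  [1,2,5,6,7]=60  [1,3,5,6,7]=30  [1,4,5,6,7]=20  [2,3,5,6,7]=30  [2,4,5,6,7]=20  [3,4,5,6,7]=10
  size 6 → [0,1,2,3,5,7]=120  [0,1,3,5,6,7]=60  [0,2,3,5,6,7]=60  [0,3,4,5,6,7]=20  [1,2,3,5,6,7]=180  [1,2,4,5,6,7]=120  [1,3,4,5,6,7]=60  [2,3,4,5,6,7]=60
  first=0(c) contributes 420
  first=1(e) contributes 140
  first=2(b) contributes 140
  first=4(f) contributes 420
|[w]| = 1120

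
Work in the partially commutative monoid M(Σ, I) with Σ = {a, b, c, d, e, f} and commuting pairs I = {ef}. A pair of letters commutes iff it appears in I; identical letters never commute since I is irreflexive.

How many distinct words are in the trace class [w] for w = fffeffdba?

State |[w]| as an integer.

drop 0:f onto floor
drop 1:f onto {0:f}
drop 2:f onto {1:f}
drop 3:e onto floor
drop 4:f onto {2:f}
drop 5:f onto {4:f}
drop 6:d onto {3:e, 5:f}
drop 7:b onto {6:d}
drop 8:a onto {7:b}
ground layer = {0:f, 3:e}
drop-orders for the pieces not yet dropped (sum over which currently-grounded one goes next):
  1 to go: {8} 1
  2 to go: {7,8} 1
  3 to go: {6,7,8} 1
  4 to go: {3,6,7,8} 1  {5,6,7,8} 1
  5 to go: {3,5,6,7,8} 2  {4,5,6,7,8} 1
  6 to go: {2,4,5,6,7,8} 1  {3,4,5,6,7,8} 3
  7 to go: {1,2,4,5,6,7,8} 1  {2,3,4,5,6,7,8} 4
  if 0:f drops first: 5 orders
  if 3:e drops first: 1 orders
heap linearizations: 6

6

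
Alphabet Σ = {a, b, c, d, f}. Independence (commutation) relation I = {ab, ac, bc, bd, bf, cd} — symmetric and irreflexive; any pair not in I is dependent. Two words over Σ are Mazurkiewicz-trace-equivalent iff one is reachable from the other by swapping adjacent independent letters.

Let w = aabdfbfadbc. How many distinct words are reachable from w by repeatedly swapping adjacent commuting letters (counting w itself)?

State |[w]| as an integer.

495

drop 0:a onto floor
drop 1:a onto {0:a}
drop 2:b onto floor
drop 3:d onto {1:a}
drop 4:f onto {3:d}
drop 5:b onto {2:b}
drop 6:f onto {4:f}
drop 7:a onto {6:f}
drop 8:d onto {7:a}
drop 9:b onto {5:b}
drop 10:c onto {6:f}
ground layer = {0:a, 2:b}
drop-orders for the pieces not yet dropped (sum over which currently-grounded one goes next):
  1 to go: {8} 1  {9} 1  {10} 1
  2 to go: {5,9} 1  {7,8} 1  {8,9} 2  {8,10} 2  {9,10} 2
  3 to go: {2,5,9} 1  {5,8,9} 3  {5,9,10} 3  {7,8,9} 3  {7,8,10} 3  {8,9,10} 6
  4 to go: {2,5,8,9} 4  {2,5,9,10} 4  {5,7,8,9} 6  {5,8,9,10} 12  {6,7,8,10} 3  {7,8,9,10} 12
  5 to go: {2,5,7,8,9} 10  {2,5,8,9,10} 20  {4,6,7,8,10} 3  {5,7,8,9,10} 30  {6,7,8,9,10} 15
  6 to go: {2,5,7,8,9,10} 60  {3,4,6,7,8,10} 3  {4,6,7,8,9,10} 18  {5,6,7,8,9,10} 45
  7 to go: {1,3,4,6,7,8,10} 3  {2,5,6,7,8,9,10} 105  {3,4,6,7,8,9,10} 21  {4,5,6,7,8,9,10} 63
  8 to go: {0,1,3,4,6,7,8,10} 3  {1,3,4,6,7,8,9,10} 24  {2,4,5,6,7,8,9,10} 168  {3,4,5,6,7,8,9,10} 84
  9 to go: {0,1,3,4,6,7,8,9,10} 27  {1,3,4,5,6,7,8,9,10} 108  {2,3,4,5,6,7,8,9,10} 252
  if 0:a drops first: 360 orders
  if 2:b drops first: 135 orders
heap linearizations: 495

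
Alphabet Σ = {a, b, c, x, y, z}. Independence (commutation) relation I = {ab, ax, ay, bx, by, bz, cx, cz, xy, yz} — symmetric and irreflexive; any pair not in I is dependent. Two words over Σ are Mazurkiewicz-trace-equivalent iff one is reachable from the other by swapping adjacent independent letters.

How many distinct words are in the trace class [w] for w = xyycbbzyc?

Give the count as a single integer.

0(x) covers ∅
1(y) covers ∅
2(y) covers 1:y
3(c) covers 2:y
4(b) covers 3:c
5(b) covers 4:b
6(z) covers 0:x
7(y) covers 3:c
8(c) covers 5:b, 7:y
floor of heap: 0:x, 1:y
completions by unplaced set U, small U first (add the entries for U minus each lowest piece of U):
  |U|=1: {6}:1  {8}:1
  |U|=2: {0,6}:1  {5,8}:1  {6,8}:2  {7,8}:1
  |U|=3: {0,6,8}:3  {4,5,8}:1  {5,6,8}:3  {5,7,8}:2  {6,7,8}:3
  |U|=4: {0,5,6,8}:6  {0,6,7,8}:6  {4,5,6,8}:4  {4,5,7,8}:3  {5,6,7,8}:8
  |U|=5: {0,4,5,6,8}:10  {0,5,6,7,8}:20  {3,4,5,7,8}:3  {4,5,6,7,8}:15
  |U|=6: {0,4,5,6,7,8}:45  {2,3,4,5,7,8}:3  {3,4,5,6,7,8}:18
  |U|=7: {0,3,4,5,6,7,8}:63  {1,2,3,4,5,7,8}:3  {2,3,4,5,6,7,8}:21
  start at 0(x): 24
  start at 1(y): 84
sum over floor = 108

108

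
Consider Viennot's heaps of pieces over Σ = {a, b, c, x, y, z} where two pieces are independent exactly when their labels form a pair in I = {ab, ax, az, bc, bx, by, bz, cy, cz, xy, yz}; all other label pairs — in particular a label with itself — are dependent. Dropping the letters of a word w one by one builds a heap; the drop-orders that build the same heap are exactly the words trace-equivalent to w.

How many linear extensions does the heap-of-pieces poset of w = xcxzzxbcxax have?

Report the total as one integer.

33

#0=x has no predecessor
#1=c depends on [0:x]
#2=x depends on [1:c]
#3=z depends on [2:x]
#4=z depends on [3:z]
#5=x depends on [4:z]
#6=b has no predecessor
#7=c depends on [5:x]
#8=x depends on [7:c]
#9=a depends on [7:c]
#10=x depends on [8:x]
sources: [0:x, 6:b]
N(rest) = Σ N(rest − s) over sources s of rest; N(one piece) = 1:
  size 1 → [6]=1  [9]=1  [10]=1
  size 2 → [6,9]=2  [6,10]=2  [8,10]=1  [9,10]=2
  size 3 → [6,8,10]=3  [6,9,10]=6  [8,9,10]=3
  size 4 → [6,8,9,10]=12  [7,8,9,10]=3
  size 5 → [5,7,8,9,10]=3  [6,7,8,9,10]=15
  size 6 → [4,5,7,8,9,10]=3  [5,6,7,8,9,10]=18
  size 7 → [3,4,5,7,8,9,10]=3  [4,5,6,7,8,9,10]=21
  size 8 → [2,3,4,5,7,8,9,10]=3  [3,4,5,6,7,8,9,10]=24
  size 9 → [1,2,3,4,5,7,8,9,10]=3  [2,3,4,5,6,7,8,9,10]=27
  first=0(x) contributes 30
  first=6(b) contributes 3
|[w]| = 33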